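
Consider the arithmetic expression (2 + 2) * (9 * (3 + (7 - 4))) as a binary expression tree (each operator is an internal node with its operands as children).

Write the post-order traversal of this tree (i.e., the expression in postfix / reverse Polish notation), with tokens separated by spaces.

2 2 + 9 3 7 4 - + * *

Post-order on an expression tree gives postfix notation: for each operator, emit left operand, right operand, then the operator.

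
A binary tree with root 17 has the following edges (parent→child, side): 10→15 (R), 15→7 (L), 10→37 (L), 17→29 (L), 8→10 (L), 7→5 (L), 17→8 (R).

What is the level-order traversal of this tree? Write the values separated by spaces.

17 29 8 10 37 15 7 5

Level-order visits nodes level by level from the root, left to right within each level.
Level 0: 17
Level 1: 29, 8
Level 2: 10
Level 3: 37, 15
Level 4: 7
Level 5: 5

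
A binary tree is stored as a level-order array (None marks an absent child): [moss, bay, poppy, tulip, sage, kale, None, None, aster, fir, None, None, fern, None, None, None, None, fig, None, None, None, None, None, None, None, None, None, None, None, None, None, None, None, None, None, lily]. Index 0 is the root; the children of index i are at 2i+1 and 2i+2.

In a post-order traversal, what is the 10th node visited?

Post-order visits the left subtree, then the right subtree, then the node.
At moss: go left to bay.
  At bay: go left to tulip.
    At tulip: no left child.
    At tulip: go right to aster.
      At aster: go left to fig.
        At fig: go left to lily.
          lily is a leaf — visit lily.
        At fig: no right child.
        Visit fig.
      At aster: no right child.
      Visit aster.
    Visit tulip.
  At bay: go right to sage.
    At sage: go left to fir.
      fir is a leaf — visit fir.
    At sage: no right child.
    Visit sage.
  Visit bay.
At moss: go right to poppy.
  At poppy: go left to kale.
    At kale: no left child.
    At kale: go right to fern.
      fern is a leaf — visit fern.
    Visit kale.
  At poppy: no right child.
  Visit poppy.
Visit moss.
Full post-order sequence: lily, fig, aster, tulip, fir, sage, bay, fern, kale, poppy, moss.

poppy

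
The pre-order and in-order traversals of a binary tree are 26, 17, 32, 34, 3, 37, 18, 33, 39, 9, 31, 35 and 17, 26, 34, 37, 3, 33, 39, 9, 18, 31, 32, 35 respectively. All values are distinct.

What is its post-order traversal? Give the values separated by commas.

17, 37, 9, 39, 33, 31, 18, 3, 34, 35, 32, 26

The first element of pre-order is the root; it splits in-order into left and right subtrees.
Root 26: left subtree has 1 node {17}, right has 10 {34, 37, 3, 33, 39, 9, 18, 31, 32, 35}.
  Root 32: left subtree has 8 nodes {34, 37, 3, 33, 39, 9, 18, 31}, right has 1 {35}.
    Root 34: left subtree has 0 nodes { }, right has 7 {37, 3, 33, 39, 9, 18, 31}.
      Root 3: left subtree has 1 node {37}, right has 5 {33, 39, 9, 18, 31}.
        Root 18: left subtree has 3 nodes {33, 39, 9}, right has 1 {31}.
          Root 33: left subtree has 0 nodes { }, right has 2 {39, 9}.
            Root 39: left subtree has 0 nodes { }, right has 1 {9}.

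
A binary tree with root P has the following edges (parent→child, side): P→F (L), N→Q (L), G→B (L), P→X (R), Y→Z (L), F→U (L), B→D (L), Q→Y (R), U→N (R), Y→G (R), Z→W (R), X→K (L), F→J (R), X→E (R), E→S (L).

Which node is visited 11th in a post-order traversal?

Post-order visits the left subtree, then the right subtree, then the node.
At P: go left to F.
  At F: go left to U.
    At U: no left child.
    At U: go right to N.
      At N: go left to Q.
        At Q: no left child.
        At Q: go right to Y.
          At Y: go left to Z.
            At Z: no left child.
            At Z: go right to W.
              W is a leaf — visit W.
            Visit Z.
          At Y: go right to G.
            At G: go left to B.
              At B: go left to D.
                D is a leaf — visit D.
              At B: no right child.
              Visit B.
            At G: no right child.
            Visit G.
          Visit Y.
        Visit Q.
      At N: no right child.
      Visit N.
    Visit U.
  At F: go right to J.
    J is a leaf — visit J.
  Visit F.
At P: go right to X.
  At X: go left to K.
    K is a leaf — visit K.
  At X: go right to E.
    At E: go left to S.
      S is a leaf — visit S.
    At E: no right child.
    Visit E.
  Visit X.
Visit P.
Full post-order sequence: W, Z, D, B, G, Y, Q, N, U, J, F, K, S, E, X, P.

F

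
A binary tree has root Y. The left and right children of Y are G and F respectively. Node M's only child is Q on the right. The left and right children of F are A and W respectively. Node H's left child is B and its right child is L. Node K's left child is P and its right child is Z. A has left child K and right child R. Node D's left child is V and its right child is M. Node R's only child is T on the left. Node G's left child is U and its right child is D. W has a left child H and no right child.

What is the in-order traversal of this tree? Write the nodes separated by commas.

U, G, V, D, M, Q, Y, P, K, Z, A, T, R, F, B, H, L, W

In-order visits the left subtree, then the node, then the right subtree.
At Y: go left to G.
  At G: go left to U.
    U is a leaf — visit U.
  Visit G.
  At G: go right to D.
    At D: go left to V.
      V is a leaf — visit V.
    Visit D.
    At D: go right to M.
      At M: no left child.
      Visit M.
      At M: go right to Q.
        Q is a leaf — visit Q.
Visit Y.
At Y: go right to F.
  At F: go left to A.
    At A: go left to K.
      At K: go left to P.
        P is a leaf — visit P.
      Visit K.
      At K: go right to Z.
        Z is a leaf — visit Z.
    Visit A.
    At A: go right to R.
      At R: go left to T.
        T is a leaf — visit T.
      Visit R.
      At R: no right child.
  Visit F.
  At F: go right to W.
    At W: go left to H.
      At H: go left to B.
        B is a leaf — visit B.
      Visit H.
      At H: go right to L.
        L is a leaf — visit L.
    Visit W.
    At W: no right child.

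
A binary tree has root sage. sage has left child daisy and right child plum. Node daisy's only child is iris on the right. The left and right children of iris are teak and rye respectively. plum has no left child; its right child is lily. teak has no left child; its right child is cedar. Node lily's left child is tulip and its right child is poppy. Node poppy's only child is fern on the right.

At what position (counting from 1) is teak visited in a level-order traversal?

6

Level-order visits nodes level by level from the root, left to right within each level.
Level 0: sage
Level 1: daisy, plum
Level 2: iris, lily
Level 3: teak, rye, tulip, poppy
Level 4: cedar, fern
Full level-order sequence: sage, daisy, plum, iris, lily, teak, rye, tulip, poppy, cedar, fern.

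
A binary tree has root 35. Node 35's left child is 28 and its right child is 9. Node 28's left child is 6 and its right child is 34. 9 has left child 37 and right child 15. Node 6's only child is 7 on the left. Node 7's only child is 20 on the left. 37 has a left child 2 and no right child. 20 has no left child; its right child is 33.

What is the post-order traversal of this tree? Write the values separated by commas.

Post-order visits the left subtree, then the right subtree, then the node.
At 35: go left to 28.
  At 28: go left to 6.
    At 6: go left to 7.
      At 7: go left to 20.
        At 20: no left child.
        At 20: go right to 33.
          33 is a leaf — visit 33.
        Visit 20.
      At 7: no right child.
      Visit 7.
    At 6: no right child.
    Visit 6.
  At 28: go right to 34.
    34 is a leaf — visit 34.
  Visit 28.
At 35: go right to 9.
  At 9: go left to 37.
    At 37: go left to 2.
      2 is a leaf — visit 2.
    At 37: no right child.
    Visit 37.
  At 9: go right to 15.
    15 is a leaf — visit 15.
  Visit 9.
Visit 35.

33, 20, 7, 6, 34, 28, 2, 37, 15, 9, 35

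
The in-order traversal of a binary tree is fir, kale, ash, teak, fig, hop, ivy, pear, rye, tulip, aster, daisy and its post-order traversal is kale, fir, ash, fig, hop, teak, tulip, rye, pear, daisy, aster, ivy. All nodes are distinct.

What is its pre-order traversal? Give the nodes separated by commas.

The last element of post-order is the root; it splits in-order into left and right subtrees.
Root ivy: left subtree has 6 nodes {fir, kale, ash, teak, fig, hop}, right has 5 {pear, rye, tulip, aster, daisy}.
  Root teak: left subtree has 3 nodes {fir, kale, ash}, right has 2 {fig, hop}.
    Root ash: left subtree has 2 nodes {fir, kale}, right has 0 { }.
      Root fir: left subtree has 0 nodes { }, right has 1 {kale}.
    Root hop: left subtree has 1 node {fig}, right has 0 { }.
  Root aster: left subtree has 3 nodes {pear, rye, tulip}, right has 1 {daisy}.
    Root pear: left subtree has 0 nodes { }, right has 2 {rye, tulip}.
      Root rye: left subtree has 0 nodes { }, right has 1 {tulip}.

ivy, teak, ash, fir, kale, hop, fig, aster, pear, rye, tulip, daisy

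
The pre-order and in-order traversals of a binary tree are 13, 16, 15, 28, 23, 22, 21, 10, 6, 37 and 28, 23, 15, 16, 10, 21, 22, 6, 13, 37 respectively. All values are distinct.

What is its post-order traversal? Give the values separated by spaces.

The first element of pre-order is the root; it splits in-order into left and right subtrees.
Root 13: left subtree has 8 nodes {28, 23, 15, 16, 10, 21, 22, 6}, right has 1 {37}.
  Root 16: left subtree has 3 nodes {28, 23, 15}, right has 4 {10, 21, 22, 6}.
    Root 15: left subtree has 2 nodes {28, 23}, right has 0 { }.
      Root 28: left subtree has 0 nodes { }, right has 1 {23}.
    Root 22: left subtree has 2 nodes {10, 21}, right has 1 {6}.
      Root 21: left subtree has 1 node {10}, right has 0 { }.

23 28 15 10 21 6 22 16 37 13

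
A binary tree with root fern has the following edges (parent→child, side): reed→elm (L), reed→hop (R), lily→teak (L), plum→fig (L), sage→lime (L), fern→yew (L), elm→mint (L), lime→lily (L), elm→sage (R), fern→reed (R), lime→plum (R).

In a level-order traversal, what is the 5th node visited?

Level-order visits nodes level by level from the root, left to right within each level.
Level 0: fern
Level 1: yew, reed
Level 2: elm, hop
Level 3: mint, sage
Level 4: lime
Level 5: lily, plum
Level 6: teak, fig
Full level-order sequence: fern, yew, reed, elm, hop, mint, sage, lime, lily, plum, teak, fig.

hop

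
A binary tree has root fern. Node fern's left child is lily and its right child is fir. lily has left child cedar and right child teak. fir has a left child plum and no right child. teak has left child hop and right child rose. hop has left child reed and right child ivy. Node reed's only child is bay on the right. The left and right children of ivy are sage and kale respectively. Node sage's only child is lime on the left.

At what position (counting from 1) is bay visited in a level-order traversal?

11

Level-order visits nodes level by level from the root, left to right within each level.
Level 0: fern
Level 1: lily, fir
Level 2: cedar, teak, plum
Level 3: hop, rose
Level 4: reed, ivy
Level 5: bay, sage, kale
Level 6: lime
Full level-order sequence: fern, lily, fir, cedar, teak, plum, hop, rose, reed, ivy, bay, sage, kale, lime.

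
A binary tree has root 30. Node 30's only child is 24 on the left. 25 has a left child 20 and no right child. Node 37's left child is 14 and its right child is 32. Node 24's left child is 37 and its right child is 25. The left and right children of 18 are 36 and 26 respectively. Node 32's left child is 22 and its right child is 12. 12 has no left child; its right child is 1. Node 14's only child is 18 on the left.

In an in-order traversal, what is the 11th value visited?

20

In-order visits the left subtree, then the node, then the right subtree.
At 30: go left to 24.
  At 24: go left to 37.
    At 37: go left to 14.
      At 14: go left to 18.
        At 18: go left to 36.
          36 is a leaf — visit 36.
        Visit 18.
        At 18: go right to 26.
          26 is a leaf — visit 26.
      Visit 14.
      At 14: no right child.
    Visit 37.
    At 37: go right to 32.
      At 32: go left to 22.
        22 is a leaf — visit 22.
      Visit 32.
      At 32: go right to 12.
        At 12: no left child.
        Visit 12.
        At 12: go right to 1.
          1 is a leaf — visit 1.
  Visit 24.
  At 24: go right to 25.
    At 25: go left to 20.
      20 is a leaf — visit 20.
    Visit 25.
    At 25: no right child.
Visit 30.
At 30: no right child.
Full in-order sequence: 36, 18, 26, 14, 37, 22, 32, 12, 1, 24, 20, 25, 30.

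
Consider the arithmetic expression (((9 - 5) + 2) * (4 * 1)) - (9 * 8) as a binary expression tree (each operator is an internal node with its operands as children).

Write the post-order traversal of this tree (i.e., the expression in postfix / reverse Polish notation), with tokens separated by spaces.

Post-order on an expression tree gives postfix notation: for each operator, emit left operand, right operand, then the operator.

9 5 - 2 + 4 1 * * 9 8 * -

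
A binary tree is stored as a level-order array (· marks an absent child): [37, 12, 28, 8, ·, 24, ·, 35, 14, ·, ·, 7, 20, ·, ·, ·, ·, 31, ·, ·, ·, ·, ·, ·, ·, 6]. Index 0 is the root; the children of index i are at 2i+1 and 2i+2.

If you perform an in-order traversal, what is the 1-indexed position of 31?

3

In-order visits the left subtree, then the node, then the right subtree.
At 37: go left to 12.
  At 12: go left to 8.
    At 8: go left to 35.
      35 is a leaf — visit 35.
    Visit 8.
    At 8: go right to 14.
      At 14: go left to 31.
        31 is a leaf — visit 31.
      Visit 14.
      At 14: no right child.
  Visit 12.
  At 12: no right child.
Visit 37.
At 37: go right to 28.
  At 28: go left to 24.
    At 24: go left to 7.
      7 is a leaf — visit 7.
    Visit 24.
    At 24: go right to 20.
      At 20: go left to 6.
        6 is a leaf — visit 6.
      Visit 20.
      At 20: no right child.
  Visit 28.
  At 28: no right child.
Full in-order sequence: 35, 8, 31, 14, 12, 37, 7, 24, 6, 20, 28.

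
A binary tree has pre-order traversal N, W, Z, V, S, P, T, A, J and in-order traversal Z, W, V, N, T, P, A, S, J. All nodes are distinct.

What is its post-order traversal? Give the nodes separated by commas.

The first element of pre-order is the root; it splits in-order into left and right subtrees.
Root N: left subtree has 3 nodes {Z, W, V}, right has 5 {T, P, A, S, J}.
  Root W: left subtree has 1 node {Z}, right has 1 {V}.
  Root S: left subtree has 3 nodes {T, P, A}, right has 1 {J}.
    Root P: left subtree has 1 node {T}, right has 1 {A}.

Z, V, W, T, A, P, J, S, N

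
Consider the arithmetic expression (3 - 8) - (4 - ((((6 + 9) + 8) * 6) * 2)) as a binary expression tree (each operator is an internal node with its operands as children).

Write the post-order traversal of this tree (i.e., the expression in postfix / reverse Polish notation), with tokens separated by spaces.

3 8 - 4 6 9 + 8 + 6 * 2 * - -

Post-order on an expression tree gives postfix notation: for each operator, emit left operand, right operand, then the operator.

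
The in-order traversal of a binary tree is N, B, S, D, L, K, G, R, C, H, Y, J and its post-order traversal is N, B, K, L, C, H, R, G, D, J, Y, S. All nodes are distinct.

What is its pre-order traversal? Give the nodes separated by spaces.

S B N Y D G L K R H C J

The last element of post-order is the root; it splits in-order into left and right subtrees.
Root S: left subtree has 2 nodes {N, B}, right has 9 {D, L, K, G, R, C, H, Y, J}.
  Root B: left subtree has 1 node {N}, right has 0 { }.
  Root Y: left subtree has 7 nodes {D, L, K, G, R, C, H}, right has 1 {J}.
    Root D: left subtree has 0 nodes { }, right has 6 {L, K, G, R, C, H}.
      Root G: left subtree has 2 nodes {L, K}, right has 3 {R, C, H}.
        Root L: left subtree has 0 nodes { }, right has 1 {K}.
        Root R: left subtree has 0 nodes { }, right has 2 {C, H}.
          Root H: left subtree has 1 node {C}, right has 0 { }.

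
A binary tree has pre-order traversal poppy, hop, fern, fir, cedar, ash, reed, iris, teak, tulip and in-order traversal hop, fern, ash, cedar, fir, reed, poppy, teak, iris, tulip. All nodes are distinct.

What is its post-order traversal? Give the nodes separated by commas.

ash, cedar, reed, fir, fern, hop, teak, tulip, iris, poppy

The first element of pre-order is the root; it splits in-order into left and right subtrees.
Root poppy: left subtree has 6 nodes {hop, fern, ash, cedar, fir, reed}, right has 3 {teak, iris, tulip}.
  Root hop: left subtree has 0 nodes { }, right has 5 {fern, ash, cedar, fir, reed}.
    Root fern: left subtree has 0 nodes { }, right has 4 {ash, cedar, fir, reed}.
      Root fir: left subtree has 2 nodes {ash, cedar}, right has 1 {reed}.
        Root cedar: left subtree has 1 node {ash}, right has 0 { }.
  Root iris: left subtree has 1 node {teak}, right has 1 {tulip}.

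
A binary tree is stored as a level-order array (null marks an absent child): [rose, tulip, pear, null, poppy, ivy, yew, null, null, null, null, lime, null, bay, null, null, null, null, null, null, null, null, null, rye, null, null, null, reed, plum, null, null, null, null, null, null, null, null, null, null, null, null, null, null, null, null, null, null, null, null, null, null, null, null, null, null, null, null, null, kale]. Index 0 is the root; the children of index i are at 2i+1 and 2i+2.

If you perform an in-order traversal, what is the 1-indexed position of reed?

8

In-order visits the left subtree, then the node, then the right subtree.
At rose: go left to tulip.
  At tulip: no left child.
  Visit tulip.
  At tulip: go right to poppy.
    poppy is a leaf — visit poppy.
Visit rose.
At rose: go right to pear.
  At pear: go left to ivy.
    At ivy: go left to lime.
      At lime: go left to rye.
        rye is a leaf — visit rye.
      Visit lime.
      At lime: no right child.
    Visit ivy.
    At ivy: no right child.
  Visit pear.
  At pear: go right to yew.
    At yew: go left to bay.
      At bay: go left to reed.
        reed is a leaf — visit reed.
      Visit bay.
      At bay: go right to plum.
        At plum: no left child.
        Visit plum.
        At plum: go right to kale.
          kale is a leaf — visit kale.
    Visit yew.
    At yew: no right child.
Full in-order sequence: tulip, poppy, rose, rye, lime, ivy, pear, reed, bay, plum, kale, yew.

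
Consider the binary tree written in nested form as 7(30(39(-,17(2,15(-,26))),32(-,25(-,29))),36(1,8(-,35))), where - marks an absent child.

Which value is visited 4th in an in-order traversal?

In-order visits the left subtree, then the node, then the right subtree.
At 7: go left to 30.
  At 30: go left to 39.
    At 39: no left child.
    Visit 39.
    At 39: go right to 17.
      At 17: go left to 2.
        2 is a leaf — visit 2.
      Visit 17.
      At 17: go right to 15.
        At 15: no left child.
        Visit 15.
        At 15: go right to 26.
          26 is a leaf — visit 26.
  Visit 30.
  At 30: go right to 32.
    At 32: no left child.
    Visit 32.
    At 32: go right to 25.
      At 25: no left child.
      Visit 25.
      At 25: go right to 29.
        29 is a leaf — visit 29.
Visit 7.
At 7: go right to 36.
  At 36: go left to 1.
    1 is a leaf — visit 1.
  Visit 36.
  At 36: go right to 8.
    At 8: no left child.
    Visit 8.
    At 8: go right to 35.
      35 is a leaf — visit 35.
Full in-order sequence: 39, 2, 17, 15, 26, 30, 32, 25, 29, 7, 1, 36, 8, 35.

15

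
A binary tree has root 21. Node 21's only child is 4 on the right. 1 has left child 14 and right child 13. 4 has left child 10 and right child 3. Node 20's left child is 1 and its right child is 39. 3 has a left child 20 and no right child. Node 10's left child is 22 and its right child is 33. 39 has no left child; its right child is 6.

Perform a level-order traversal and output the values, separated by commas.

21, 4, 10, 3, 22, 33, 20, 1, 39, 14, 13, 6

Level-order visits nodes level by level from the root, left to right within each level.
Level 0: 21
Level 1: 4
Level 2: 10, 3
Level 3: 22, 33, 20
Level 4: 1, 39
Level 5: 14, 13, 6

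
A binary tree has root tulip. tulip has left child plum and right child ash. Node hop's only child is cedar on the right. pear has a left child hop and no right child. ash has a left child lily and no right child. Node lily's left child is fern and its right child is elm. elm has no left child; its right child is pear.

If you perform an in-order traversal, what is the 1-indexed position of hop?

In-order visits the left subtree, then the node, then the right subtree.
At tulip: go left to plum.
  plum is a leaf — visit plum.
Visit tulip.
At tulip: go right to ash.
  At ash: go left to lily.
    At lily: go left to fern.
      fern is a leaf — visit fern.
    Visit lily.
    At lily: go right to elm.
      At elm: no left child.
      Visit elm.
      At elm: go right to pear.
        At pear: go left to hop.
          At hop: no left child.
          Visit hop.
          At hop: go right to cedar.
            cedar is a leaf — visit cedar.
        Visit pear.
        At pear: no right child.
  Visit ash.
  At ash: no right child.
Full in-order sequence: plum, tulip, fern, lily, elm, hop, cedar, pear, ash.

6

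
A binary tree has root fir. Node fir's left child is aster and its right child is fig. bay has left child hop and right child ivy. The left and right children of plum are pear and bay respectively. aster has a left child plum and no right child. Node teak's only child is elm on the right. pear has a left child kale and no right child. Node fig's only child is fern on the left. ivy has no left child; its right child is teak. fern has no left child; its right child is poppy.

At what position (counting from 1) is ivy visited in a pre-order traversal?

8

Pre-order visits the node, then its left subtree, then its right subtree.
Visit fir.
At fir: go left to aster.
  Visit aster.
  At aster: go left to plum.
    Visit plum.
    At plum: go left to pear.
      Visit pear.
      At pear: go left to kale.
        kale is a leaf — visit kale.
      At pear: no right child.
    At plum: go right to bay.
      Visit bay.
      At bay: go left to hop.
        hop is a leaf — visit hop.
      At bay: go right to ivy.
        Visit ivy.
        At ivy: no left child.
        At ivy: go right to teak.
          Visit teak.
          At teak: no left child.
          At teak: go right to elm.
            elm is a leaf — visit elm.
  At aster: no right child.
At fir: go right to fig.
  Visit fig.
  At fig: go left to fern.
    Visit fern.
    At fern: no left child.
    At fern: go right to poppy.
      poppy is a leaf — visit poppy.
  At fig: no right child.
Full pre-order sequence: fir, aster, plum, pear, kale, bay, hop, ivy, teak, elm, fig, fern, poppy.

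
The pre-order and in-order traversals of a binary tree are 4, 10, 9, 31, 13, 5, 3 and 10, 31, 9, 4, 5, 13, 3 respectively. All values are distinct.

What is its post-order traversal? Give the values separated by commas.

31, 9, 10, 5, 3, 13, 4

The first element of pre-order is the root; it splits in-order into left and right subtrees.
Root 4: left subtree has 3 nodes {10, 31, 9}, right has 3 {5, 13, 3}.
  Root 10: left subtree has 0 nodes { }, right has 2 {31, 9}.
    Root 9: left subtree has 1 node {31}, right has 0 { }.
  Root 13: left subtree has 1 node {5}, right has 1 {3}.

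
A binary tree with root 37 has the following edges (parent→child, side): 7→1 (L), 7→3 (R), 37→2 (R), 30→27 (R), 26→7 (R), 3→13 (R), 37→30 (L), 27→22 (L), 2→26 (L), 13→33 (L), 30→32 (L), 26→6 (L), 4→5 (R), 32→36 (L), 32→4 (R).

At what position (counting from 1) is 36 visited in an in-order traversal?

1

In-order visits the left subtree, then the node, then the right subtree.
At 37: go left to 30.
  At 30: go left to 32.
    At 32: go left to 36.
      36 is a leaf — visit 36.
    Visit 32.
    At 32: go right to 4.
      At 4: no left child.
      Visit 4.
      At 4: go right to 5.
        5 is a leaf — visit 5.
  Visit 30.
  At 30: go right to 27.
    At 27: go left to 22.
      22 is a leaf — visit 22.
    Visit 27.
    At 27: no right child.
Visit 37.
At 37: go right to 2.
  At 2: go left to 26.
    At 26: go left to 6.
      6 is a leaf — visit 6.
    Visit 26.
    At 26: go right to 7.
      At 7: go left to 1.
        1 is a leaf — visit 1.
      Visit 7.
      At 7: go right to 3.
        At 3: no left child.
        Visit 3.
        At 3: go right to 13.
          At 13: go left to 33.
            33 is a leaf — visit 33.
          Visit 13.
          At 13: no right child.
  Visit 2.
  At 2: no right child.
Full in-order sequence: 36, 32, 4, 5, 30, 22, 27, 37, 6, 26, 1, 7, 3, 33, 13, 2.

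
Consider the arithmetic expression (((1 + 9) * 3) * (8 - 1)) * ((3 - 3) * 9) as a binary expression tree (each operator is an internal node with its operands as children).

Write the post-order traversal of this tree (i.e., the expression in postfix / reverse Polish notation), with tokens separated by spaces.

1 9 + 3 * 8 1 - * 3 3 - 9 * *

Post-order on an expression tree gives postfix notation: for each operator, emit left operand, right operand, then the operator.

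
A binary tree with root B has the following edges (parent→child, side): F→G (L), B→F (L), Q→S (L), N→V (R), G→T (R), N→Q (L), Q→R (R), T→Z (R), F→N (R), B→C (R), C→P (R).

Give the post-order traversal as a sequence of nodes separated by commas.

Post-order visits the left subtree, then the right subtree, then the node.
At B: go left to F.
  At F: go left to G.
    At G: no left child.
    At G: go right to T.
      At T: no left child.
      At T: go right to Z.
        Z is a leaf — visit Z.
      Visit T.
    Visit G.
  At F: go right to N.
    At N: go left to Q.
      At Q: go left to S.
        S is a leaf — visit S.
      At Q: go right to R.
        R is a leaf — visit R.
      Visit Q.
    At N: go right to V.
      V is a leaf — visit V.
    Visit N.
  Visit F.
At B: go right to C.
  At C: no left child.
  At C: go right to P.
    P is a leaf — visit P.
  Visit C.
Visit B.

Z, T, G, S, R, Q, V, N, F, P, C, B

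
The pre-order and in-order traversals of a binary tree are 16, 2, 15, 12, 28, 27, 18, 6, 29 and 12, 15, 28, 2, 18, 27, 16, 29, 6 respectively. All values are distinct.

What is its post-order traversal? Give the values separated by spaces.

The first element of pre-order is the root; it splits in-order into left and right subtrees.
Root 16: left subtree has 6 nodes {12, 15, 28, 2, 18, 27}, right has 2 {29, 6}.
  Root 2: left subtree has 3 nodes {12, 15, 28}, right has 2 {18, 27}.
    Root 15: left subtree has 1 node {12}, right has 1 {28}.
    Root 27: left subtree has 1 node {18}, right has 0 { }.
  Root 6: left subtree has 1 node {29}, right has 0 { }.

12 28 15 18 27 2 29 6 16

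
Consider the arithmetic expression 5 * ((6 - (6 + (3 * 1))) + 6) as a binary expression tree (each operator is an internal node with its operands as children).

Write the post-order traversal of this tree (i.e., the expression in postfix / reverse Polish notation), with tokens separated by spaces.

Post-order on an expression tree gives postfix notation: for each operator, emit left operand, right operand, then the operator.

5 6 6 3 1 * + - 6 + *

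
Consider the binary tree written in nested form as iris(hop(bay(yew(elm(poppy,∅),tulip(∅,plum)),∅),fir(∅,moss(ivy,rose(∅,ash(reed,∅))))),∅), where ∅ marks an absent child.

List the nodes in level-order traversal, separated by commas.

iris, hop, bay, fir, yew, moss, elm, tulip, ivy, rose, poppy, plum, ash, reed

Level-order visits nodes level by level from the root, left to right within each level.
Level 0: iris
Level 1: hop
Level 2: bay, fir
Level 3: yew, moss
Level 4: elm, tulip, ivy, rose
Level 5: poppy, plum, ash
Level 6: reed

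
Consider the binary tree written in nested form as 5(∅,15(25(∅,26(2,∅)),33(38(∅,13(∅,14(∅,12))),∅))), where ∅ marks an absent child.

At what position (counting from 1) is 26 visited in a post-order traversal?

Post-order visits the left subtree, then the right subtree, then the node.
At 5: no left child.
At 5: go right to 15.
  At 15: go left to 25.
    At 25: no left child.
    At 25: go right to 26.
      At 26: go left to 2.
        2 is a leaf — visit 2.
      At 26: no right child.
      Visit 26.
    Visit 25.
  At 15: go right to 33.
    At 33: go left to 38.
      At 38: no left child.
      At 38: go right to 13.
        At 13: no left child.
        At 13: go right to 14.
          At 14: no left child.
          At 14: go right to 12.
            12 is a leaf — visit 12.
          Visit 14.
        Visit 13.
      Visit 38.
    At 33: no right child.
    Visit 33.
  Visit 15.
Visit 5.
Full post-order sequence: 2, 26, 25, 12, 14, 13, 38, 33, 15, 5.

2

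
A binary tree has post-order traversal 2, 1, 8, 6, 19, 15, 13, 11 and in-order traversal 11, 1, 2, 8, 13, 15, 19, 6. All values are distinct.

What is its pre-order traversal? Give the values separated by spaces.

The last element of post-order is the root; it splits in-order into left and right subtrees.
Root 11: left subtree has 0 nodes { }, right has 7 {1, 2, 8, 13, 15, 19, 6}.
  Root 13: left subtree has 3 nodes {1, 2, 8}, right has 3 {15, 19, 6}.
    Root 8: left subtree has 2 nodes {1, 2}, right has 0 { }.
      Root 1: left subtree has 0 nodes { }, right has 1 {2}.
    Root 15: left subtree has 0 nodes { }, right has 2 {19, 6}.
      Root 19: left subtree has 0 nodes { }, right has 1 {6}.

11 13 8 1 2 15 19 6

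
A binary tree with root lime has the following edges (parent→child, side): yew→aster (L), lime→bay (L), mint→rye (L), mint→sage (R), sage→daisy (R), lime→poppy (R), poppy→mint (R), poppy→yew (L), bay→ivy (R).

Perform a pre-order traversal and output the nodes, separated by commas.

Pre-order visits the node, then its left subtree, then its right subtree.
Visit lime.
At lime: go left to bay.
  Visit bay.
  At bay: no left child.
  At bay: go right to ivy.
    ivy is a leaf — visit ivy.
At lime: go right to poppy.
  Visit poppy.
  At poppy: go left to yew.
    Visit yew.
    At yew: go left to aster.
      aster is a leaf — visit aster.
    At yew: no right child.
  At poppy: go right to mint.
    Visit mint.
    At mint: go left to rye.
      rye is a leaf — visit rye.
    At mint: go right to sage.
      Visit sage.
      At sage: no left child.
      At sage: go right to daisy.
        daisy is a leaf — visit daisy.

lime, bay, ivy, poppy, yew, aster, mint, rye, sage, daisy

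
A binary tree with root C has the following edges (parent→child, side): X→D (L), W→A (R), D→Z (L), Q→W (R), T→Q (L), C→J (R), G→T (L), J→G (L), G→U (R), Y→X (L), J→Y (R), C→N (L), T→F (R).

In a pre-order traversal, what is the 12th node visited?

X

Pre-order visits the node, then its left subtree, then its right subtree.
Visit C.
At C: go left to N.
  N is a leaf — visit N.
At C: go right to J.
  Visit J.
  At J: go left to G.
    Visit G.
    At G: go left to T.
      Visit T.
      At T: go left to Q.
        Visit Q.
        At Q: no left child.
        At Q: go right to W.
          Visit W.
          At W: no left child.
          At W: go right to A.
            A is a leaf — visit A.
      At T: go right to F.
        F is a leaf — visit F.
    At G: go right to U.
      U is a leaf — visit U.
  At J: go right to Y.
    Visit Y.
    At Y: go left to X.
      Visit X.
      At X: go left to D.
        Visit D.
        At D: go left to Z.
          Z is a leaf — visit Z.
        At D: no right child.
      At X: no right child.
    At Y: no right child.
Full pre-order sequence: C, N, J, G, T, Q, W, A, F, U, Y, X, D, Z.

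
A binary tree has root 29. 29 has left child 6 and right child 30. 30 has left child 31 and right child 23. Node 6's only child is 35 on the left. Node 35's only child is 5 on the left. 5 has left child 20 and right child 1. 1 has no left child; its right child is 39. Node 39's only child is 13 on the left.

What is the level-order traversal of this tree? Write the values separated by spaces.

Level-order visits nodes level by level from the root, left to right within each level.
Level 0: 29
Level 1: 6, 30
Level 2: 35, 31, 23
Level 3: 5
Level 4: 20, 1
Level 5: 39
Level 6: 13

29 6 30 35 31 23 5 20 1 39 13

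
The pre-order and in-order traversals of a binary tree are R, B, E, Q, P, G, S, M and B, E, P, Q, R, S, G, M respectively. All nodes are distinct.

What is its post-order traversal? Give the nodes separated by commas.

P, Q, E, B, S, M, G, R

The first element of pre-order is the root; it splits in-order into left and right subtrees.
Root R: left subtree has 4 nodes {B, E, P, Q}, right has 3 {S, G, M}.
  Root B: left subtree has 0 nodes { }, right has 3 {E, P, Q}.
    Root E: left subtree has 0 nodes { }, right has 2 {P, Q}.
      Root Q: left subtree has 1 node {P}, right has 0 { }.
  Root G: left subtree has 1 node {S}, right has 1 {M}.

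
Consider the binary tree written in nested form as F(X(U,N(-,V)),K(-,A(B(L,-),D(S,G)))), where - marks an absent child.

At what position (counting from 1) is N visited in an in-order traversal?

In-order visits the left subtree, then the node, then the right subtree.
At F: go left to X.
  At X: go left to U.
    U is a leaf — visit U.
  Visit X.
  At X: go right to N.
    At N: no left child.
    Visit N.
    At N: go right to V.
      V is a leaf — visit V.
Visit F.
At F: go right to K.
  At K: no left child.
  Visit K.
  At K: go right to A.
    At A: go left to B.
      At B: go left to L.
        L is a leaf — visit L.
      Visit B.
      At B: no right child.
    Visit A.
    At A: go right to D.
      At D: go left to S.
        S is a leaf — visit S.
      Visit D.
      At D: go right to G.
        G is a leaf — visit G.
Full in-order sequence: U, X, N, V, F, K, L, B, A, S, D, G.

3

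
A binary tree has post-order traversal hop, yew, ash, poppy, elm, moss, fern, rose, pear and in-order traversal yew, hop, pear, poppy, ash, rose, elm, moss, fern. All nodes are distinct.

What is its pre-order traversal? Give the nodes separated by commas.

The last element of post-order is the root; it splits in-order into left and right subtrees.
Root pear: left subtree has 2 nodes {yew, hop}, right has 6 {poppy, ash, rose, elm, moss, fern}.
  Root yew: left subtree has 0 nodes { }, right has 1 {hop}.
  Root rose: left subtree has 2 nodes {poppy, ash}, right has 3 {elm, moss, fern}.
    Root poppy: left subtree has 0 nodes { }, right has 1 {ash}.
    Root fern: left subtree has 2 nodes {elm, moss}, right has 0 { }.
      Root moss: left subtree has 1 node {elm}, right has 0 { }.

pear, yew, hop, rose, poppy, ash, fern, moss, elm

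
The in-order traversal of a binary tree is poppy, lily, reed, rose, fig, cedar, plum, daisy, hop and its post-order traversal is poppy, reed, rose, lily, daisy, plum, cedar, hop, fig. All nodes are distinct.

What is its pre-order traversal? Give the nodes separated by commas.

fig, lily, poppy, rose, reed, hop, cedar, plum, daisy

The last element of post-order is the root; it splits in-order into left and right subtrees.
Root fig: left subtree has 4 nodes {poppy, lily, reed, rose}, right has 4 {cedar, plum, daisy, hop}.
  Root lily: left subtree has 1 node {poppy}, right has 2 {reed, rose}.
    Root rose: left subtree has 1 node {reed}, right has 0 { }.
  Root hop: left subtree has 3 nodes {cedar, plum, daisy}, right has 0 { }.
    Root cedar: left subtree has 0 nodes { }, right has 2 {plum, daisy}.
      Root plum: left subtree has 0 nodes { }, right has 1 {daisy}.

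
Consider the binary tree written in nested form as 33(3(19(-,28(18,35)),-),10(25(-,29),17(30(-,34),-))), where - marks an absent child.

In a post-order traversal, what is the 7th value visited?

25

Post-order visits the left subtree, then the right subtree, then the node.
At 33: go left to 3.
  At 3: go left to 19.
    At 19: no left child.
    At 19: go right to 28.
      At 28: go left to 18.
        18 is a leaf — visit 18.
      At 28: go right to 35.
        35 is a leaf — visit 35.
      Visit 28.
    Visit 19.
  At 3: no right child.
  Visit 3.
At 33: go right to 10.
  At 10: go left to 25.
    At 25: no left child.
    At 25: go right to 29.
      29 is a leaf — visit 29.
    Visit 25.
  At 10: go right to 17.
    At 17: go left to 30.
      At 30: no left child.
      At 30: go right to 34.
        34 is a leaf — visit 34.
      Visit 30.
    At 17: no right child.
    Visit 17.
  Visit 10.
Visit 33.
Full post-order sequence: 18, 35, 28, 19, 3, 29, 25, 34, 30, 17, 10, 33.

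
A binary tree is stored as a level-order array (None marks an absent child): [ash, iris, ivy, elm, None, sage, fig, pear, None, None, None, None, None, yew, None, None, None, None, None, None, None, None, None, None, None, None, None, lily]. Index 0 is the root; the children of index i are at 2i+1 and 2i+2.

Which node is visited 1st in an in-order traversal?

In-order visits the left subtree, then the node, then the right subtree.
At ash: go left to iris.
  At iris: go left to elm.
    At elm: go left to pear.
      pear is a leaf — visit pear.
    Visit elm.
    At elm: no right child.
  Visit iris.
  At iris: no right child.
Visit ash.
At ash: go right to ivy.
  At ivy: go left to sage.
    sage is a leaf — visit sage.
  Visit ivy.
  At ivy: go right to fig.
    At fig: go left to yew.
      At yew: go left to lily.
        lily is a leaf — visit lily.
      Visit yew.
      At yew: no right child.
    Visit fig.
    At fig: no right child.
Full in-order sequence: pear, elm, iris, ash, sage, ivy, lily, yew, fig.

pear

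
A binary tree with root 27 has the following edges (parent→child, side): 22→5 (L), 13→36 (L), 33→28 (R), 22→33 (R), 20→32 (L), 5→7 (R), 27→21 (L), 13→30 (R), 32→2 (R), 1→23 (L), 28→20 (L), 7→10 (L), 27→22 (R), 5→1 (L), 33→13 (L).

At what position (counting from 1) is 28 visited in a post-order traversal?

13

Post-order visits the left subtree, then the right subtree, then the node.
At 27: go left to 21.
  21 is a leaf — visit 21.
At 27: go right to 22.
  At 22: go left to 5.
    At 5: go left to 1.
      At 1: go left to 23.
        23 is a leaf — visit 23.
      At 1: no right child.
      Visit 1.
    At 5: go right to 7.
      At 7: go left to 10.
        10 is a leaf — visit 10.
      At 7: no right child.
      Visit 7.
    Visit 5.
  At 22: go right to 33.
    At 33: go left to 13.
      At 13: go left to 36.
        36 is a leaf — visit 36.
      At 13: go right to 30.
        30 is a leaf — visit 30.
      Visit 13.
    At 33: go right to 28.
      At 28: go left to 20.
        At 20: go left to 32.
          At 32: no left child.
          At 32: go right to 2.
            2 is a leaf — visit 2.
          Visit 32.
        At 20: no right child.
        Visit 20.
      At 28: no right child.
      Visit 28.
    Visit 33.
  Visit 22.
Visit 27.
Full post-order sequence: 21, 23, 1, 10, 7, 5, 36, 30, 13, 2, 32, 20, 28, 33, 22, 27.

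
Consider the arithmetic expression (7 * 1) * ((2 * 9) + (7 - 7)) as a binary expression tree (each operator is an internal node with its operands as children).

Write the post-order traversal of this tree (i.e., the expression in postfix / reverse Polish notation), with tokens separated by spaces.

Post-order on an expression tree gives postfix notation: for each operator, emit left operand, right operand, then the operator.

7 1 * 2 9 * 7 7 - + *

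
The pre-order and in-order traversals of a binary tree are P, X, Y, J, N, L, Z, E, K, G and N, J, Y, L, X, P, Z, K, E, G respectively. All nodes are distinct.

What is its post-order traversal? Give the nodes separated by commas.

N, J, L, Y, X, K, G, E, Z, P

The first element of pre-order is the root; it splits in-order into left and right subtrees.
Root P: left subtree has 5 nodes {N, J, Y, L, X}, right has 4 {Z, K, E, G}.
  Root X: left subtree has 4 nodes {N, J, Y, L}, right has 0 { }.
    Root Y: left subtree has 2 nodes {N, J}, right has 1 {L}.
      Root J: left subtree has 1 node {N}, right has 0 { }.
  Root Z: left subtree has 0 nodes { }, right has 3 {K, E, G}.
    Root E: left subtree has 1 node {K}, right has 1 {G}.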